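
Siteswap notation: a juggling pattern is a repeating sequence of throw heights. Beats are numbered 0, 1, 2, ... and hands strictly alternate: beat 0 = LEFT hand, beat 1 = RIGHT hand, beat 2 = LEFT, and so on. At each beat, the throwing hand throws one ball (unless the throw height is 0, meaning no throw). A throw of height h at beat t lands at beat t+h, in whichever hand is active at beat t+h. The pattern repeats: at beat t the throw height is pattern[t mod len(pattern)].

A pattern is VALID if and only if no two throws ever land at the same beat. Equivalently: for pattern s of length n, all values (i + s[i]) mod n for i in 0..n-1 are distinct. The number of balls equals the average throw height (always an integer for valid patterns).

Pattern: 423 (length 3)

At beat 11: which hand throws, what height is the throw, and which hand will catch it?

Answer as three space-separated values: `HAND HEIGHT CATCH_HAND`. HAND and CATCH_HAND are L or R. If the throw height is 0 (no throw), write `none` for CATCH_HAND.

Answer: R 3 L

Derivation:
Beat 11: 11 mod 2 = 1, so hand = R
Throw height = pattern[11 mod 3] = pattern[2] = 3
Lands at beat 11+3=14, 14 mod 2 = 0, so catch hand = L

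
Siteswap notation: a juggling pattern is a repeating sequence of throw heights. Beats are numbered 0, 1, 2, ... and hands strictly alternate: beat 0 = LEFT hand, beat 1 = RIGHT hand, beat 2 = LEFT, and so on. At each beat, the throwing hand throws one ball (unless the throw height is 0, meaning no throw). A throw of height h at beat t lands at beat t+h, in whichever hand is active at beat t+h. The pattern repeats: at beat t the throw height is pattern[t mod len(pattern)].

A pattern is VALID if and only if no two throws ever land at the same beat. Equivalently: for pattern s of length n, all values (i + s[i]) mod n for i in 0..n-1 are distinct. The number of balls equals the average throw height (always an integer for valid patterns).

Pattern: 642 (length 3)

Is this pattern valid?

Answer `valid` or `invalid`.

i=0: (i + s[i]) mod n = (0 + 6) mod 3 = 0
i=1: (i + s[i]) mod n = (1 + 4) mod 3 = 2
i=2: (i + s[i]) mod n = (2 + 2) mod 3 = 1
Residues: [0, 2, 1], distinct: True

Answer: valid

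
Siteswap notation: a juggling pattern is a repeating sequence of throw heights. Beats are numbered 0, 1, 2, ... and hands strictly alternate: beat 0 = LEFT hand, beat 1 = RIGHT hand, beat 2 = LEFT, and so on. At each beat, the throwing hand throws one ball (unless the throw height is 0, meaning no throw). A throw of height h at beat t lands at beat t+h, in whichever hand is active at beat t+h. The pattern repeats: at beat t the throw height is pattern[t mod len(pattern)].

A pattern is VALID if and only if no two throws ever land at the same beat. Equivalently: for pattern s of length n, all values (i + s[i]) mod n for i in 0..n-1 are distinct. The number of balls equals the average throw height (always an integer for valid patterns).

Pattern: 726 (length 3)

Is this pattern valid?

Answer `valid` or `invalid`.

i=0: (i + s[i]) mod n = (0 + 7) mod 3 = 1
i=1: (i + s[i]) mod n = (1 + 2) mod 3 = 0
i=2: (i + s[i]) mod n = (2 + 6) mod 3 = 2
Residues: [1, 0, 2], distinct: True

Answer: valid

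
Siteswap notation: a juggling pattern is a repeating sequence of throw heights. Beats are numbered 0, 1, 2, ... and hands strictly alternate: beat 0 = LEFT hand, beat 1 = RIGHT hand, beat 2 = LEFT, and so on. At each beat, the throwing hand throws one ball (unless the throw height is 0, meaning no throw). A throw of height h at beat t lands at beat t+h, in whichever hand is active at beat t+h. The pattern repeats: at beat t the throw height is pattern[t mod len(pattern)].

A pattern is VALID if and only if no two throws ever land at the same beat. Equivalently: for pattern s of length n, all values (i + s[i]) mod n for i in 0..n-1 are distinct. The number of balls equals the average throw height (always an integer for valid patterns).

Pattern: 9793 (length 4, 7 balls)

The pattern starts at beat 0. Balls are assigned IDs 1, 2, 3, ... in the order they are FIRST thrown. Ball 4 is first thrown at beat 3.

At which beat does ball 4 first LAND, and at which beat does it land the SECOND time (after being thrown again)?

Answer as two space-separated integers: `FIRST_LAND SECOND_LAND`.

Answer: 6 15

Derivation:
Beat 0 (L): throw ball1 h=9 -> lands@9:R; in-air after throw: [b1@9:R]
Beat 1 (R): throw ball2 h=7 -> lands@8:L; in-air after throw: [b2@8:L b1@9:R]
Beat 2 (L): throw ball3 h=9 -> lands@11:R; in-air after throw: [b2@8:L b1@9:R b3@11:R]
Beat 3 (R): throw ball4 h=3 -> lands@6:L; in-air after throw: [b4@6:L b2@8:L b1@9:R b3@11:R]
Beat 4 (L): throw ball5 h=9 -> lands@13:R; in-air after throw: [b4@6:L b2@8:L b1@9:R b3@11:R b5@13:R]
Beat 5 (R): throw ball6 h=7 -> lands@12:L; in-air after throw: [b4@6:L b2@8:L b1@9:R b3@11:R b6@12:L b5@13:R]
Beat 6 (L): throw ball4 h=9 -> lands@15:R; in-air after throw: [b2@8:L b1@9:R b3@11:R b6@12:L b5@13:R b4@15:R]
Beat 7 (R): throw ball7 h=3 -> lands@10:L; in-air after throw: [b2@8:L b1@9:R b7@10:L b3@11:R b6@12:L b5@13:R b4@15:R]
Beat 8 (L): throw ball2 h=9 -> lands@17:R; in-air after throw: [b1@9:R b7@10:L b3@11:R b6@12:L b5@13:R b4@15:R b2@17:R]
Beat 9 (R): throw ball1 h=7 -> lands@16:L; in-air after throw: [b7@10:L b3@11:R b6@12:L b5@13:R b4@15:R b1@16:L b2@17:R]
Beat 10 (L): throw ball7 h=9 -> lands@19:R; in-air after throw: [b3@11:R b6@12:L b5@13:R b4@15:R b1@16:L b2@17:R b7@19:R]
Beat 11 (R): throw ball3 h=3 -> lands@14:L; in-air after throw: [b6@12:L b5@13:R b3@14:L b4@15:R b1@16:L b2@17:R b7@19:R]
Beat 12 (L): throw ball6 h=9 -> lands@21:R; in-air after throw: [b5@13:R b3@14:L b4@15:R b1@16:L b2@17:R b7@19:R b6@21:R]
Beat 13 (R): throw ball5 h=7 -> lands@20:L; in-air after throw: [b3@14:L b4@15:R b1@16:L b2@17:R b7@19:R b5@20:L b6@21:R]
Beat 14 (L): throw ball3 h=9 -> lands@23:R; in-air after throw: [b4@15:R b1@16:L b2@17:R b7@19:R b5@20:L b6@21:R b3@23:R]
Beat 15 (R): throw ball4 h=3 -> lands@18:L; in-air after throw: [b1@16:L b2@17:R b4@18:L b7@19:R b5@20:L b6@21:R b3@23:R]
Ball 4: thrown@3 h=3 -> first land @6; rethrown@6 h=9 -> second land @15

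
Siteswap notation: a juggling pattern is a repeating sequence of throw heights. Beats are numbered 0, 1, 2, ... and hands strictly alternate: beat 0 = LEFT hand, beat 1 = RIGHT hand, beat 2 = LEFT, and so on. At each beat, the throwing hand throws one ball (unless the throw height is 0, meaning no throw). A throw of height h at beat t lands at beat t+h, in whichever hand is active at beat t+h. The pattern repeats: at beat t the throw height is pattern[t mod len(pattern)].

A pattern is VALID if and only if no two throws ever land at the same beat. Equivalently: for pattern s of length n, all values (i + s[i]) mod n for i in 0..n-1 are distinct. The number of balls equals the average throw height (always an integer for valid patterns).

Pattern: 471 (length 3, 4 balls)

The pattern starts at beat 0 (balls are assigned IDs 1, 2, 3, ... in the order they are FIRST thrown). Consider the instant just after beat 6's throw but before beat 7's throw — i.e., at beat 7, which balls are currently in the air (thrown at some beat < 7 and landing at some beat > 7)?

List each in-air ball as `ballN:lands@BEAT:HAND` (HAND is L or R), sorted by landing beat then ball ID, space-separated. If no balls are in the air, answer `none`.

Answer: ball2:lands@8:L ball4:lands@10:L ball1:lands@11:R

Derivation:
Beat 0 (L): throw ball1 h=4 -> lands@4:L; in-air after throw: [b1@4:L]
Beat 1 (R): throw ball2 h=7 -> lands@8:L; in-air after throw: [b1@4:L b2@8:L]
Beat 2 (L): throw ball3 h=1 -> lands@3:R; in-air after throw: [b3@3:R b1@4:L b2@8:L]
Beat 3 (R): throw ball3 h=4 -> lands@7:R; in-air after throw: [b1@4:L b3@7:R b2@8:L]
Beat 4 (L): throw ball1 h=7 -> lands@11:R; in-air after throw: [b3@7:R b2@8:L b1@11:R]
Beat 5 (R): throw ball4 h=1 -> lands@6:L; in-air after throw: [b4@6:L b3@7:R b2@8:L b1@11:R]
Beat 6 (L): throw ball4 h=4 -> lands@10:L; in-air after throw: [b3@7:R b2@8:L b4@10:L b1@11:R]
Beat 7 (R): throw ball3 h=7 -> lands@14:L; in-air after throw: [b2@8:L b4@10:L b1@11:R b3@14:L]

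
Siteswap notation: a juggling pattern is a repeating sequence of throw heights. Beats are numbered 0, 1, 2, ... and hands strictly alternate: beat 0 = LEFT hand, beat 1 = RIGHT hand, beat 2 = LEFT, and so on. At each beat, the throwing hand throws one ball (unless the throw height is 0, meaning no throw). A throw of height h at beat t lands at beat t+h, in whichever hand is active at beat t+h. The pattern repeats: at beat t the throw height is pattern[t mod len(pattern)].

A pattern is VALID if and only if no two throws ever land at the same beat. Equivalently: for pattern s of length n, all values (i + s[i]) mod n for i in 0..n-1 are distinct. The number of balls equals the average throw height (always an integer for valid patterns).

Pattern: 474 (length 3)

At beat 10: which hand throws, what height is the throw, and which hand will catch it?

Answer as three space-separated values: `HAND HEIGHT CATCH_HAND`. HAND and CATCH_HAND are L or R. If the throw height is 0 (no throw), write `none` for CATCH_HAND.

Answer: L 7 R

Derivation:
Beat 10: 10 mod 2 = 0, so hand = L
Throw height = pattern[10 mod 3] = pattern[1] = 7
Lands at beat 10+7=17, 17 mod 2 = 1, so catch hand = R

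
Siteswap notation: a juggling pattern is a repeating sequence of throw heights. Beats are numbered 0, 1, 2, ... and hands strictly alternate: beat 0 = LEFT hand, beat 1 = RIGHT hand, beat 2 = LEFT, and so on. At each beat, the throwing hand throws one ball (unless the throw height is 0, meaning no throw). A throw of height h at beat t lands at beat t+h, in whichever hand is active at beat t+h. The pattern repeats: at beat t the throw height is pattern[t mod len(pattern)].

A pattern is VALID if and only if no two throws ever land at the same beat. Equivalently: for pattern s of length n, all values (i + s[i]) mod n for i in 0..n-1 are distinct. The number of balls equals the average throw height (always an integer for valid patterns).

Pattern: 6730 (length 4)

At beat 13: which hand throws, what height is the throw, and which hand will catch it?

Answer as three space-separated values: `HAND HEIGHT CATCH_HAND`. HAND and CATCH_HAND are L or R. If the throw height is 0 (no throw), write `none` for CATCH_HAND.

Answer: R 7 L

Derivation:
Beat 13: 13 mod 2 = 1, so hand = R
Throw height = pattern[13 mod 4] = pattern[1] = 7
Lands at beat 13+7=20, 20 mod 2 = 0, so catch hand = L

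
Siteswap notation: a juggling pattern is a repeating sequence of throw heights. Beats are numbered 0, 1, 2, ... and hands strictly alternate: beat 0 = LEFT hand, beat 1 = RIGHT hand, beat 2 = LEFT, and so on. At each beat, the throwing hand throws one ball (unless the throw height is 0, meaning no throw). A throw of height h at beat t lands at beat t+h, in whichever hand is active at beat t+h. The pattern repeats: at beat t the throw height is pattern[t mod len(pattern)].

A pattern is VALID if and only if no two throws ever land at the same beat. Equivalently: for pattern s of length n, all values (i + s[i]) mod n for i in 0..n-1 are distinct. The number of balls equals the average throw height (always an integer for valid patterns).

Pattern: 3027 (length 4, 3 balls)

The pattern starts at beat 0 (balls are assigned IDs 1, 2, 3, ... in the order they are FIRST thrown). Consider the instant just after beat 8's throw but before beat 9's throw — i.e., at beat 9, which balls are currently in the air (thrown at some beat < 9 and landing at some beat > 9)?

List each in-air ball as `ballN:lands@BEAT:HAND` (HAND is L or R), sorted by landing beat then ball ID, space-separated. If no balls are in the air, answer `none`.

Beat 0 (L): throw ball1 h=3 -> lands@3:R; in-air after throw: [b1@3:R]
Beat 2 (L): throw ball2 h=2 -> lands@4:L; in-air after throw: [b1@3:R b2@4:L]
Beat 3 (R): throw ball1 h=7 -> lands@10:L; in-air after throw: [b2@4:L b1@10:L]
Beat 4 (L): throw ball2 h=3 -> lands@7:R; in-air after throw: [b2@7:R b1@10:L]
Beat 6 (L): throw ball3 h=2 -> lands@8:L; in-air after throw: [b2@7:R b3@8:L b1@10:L]
Beat 7 (R): throw ball2 h=7 -> lands@14:L; in-air after throw: [b3@8:L b1@10:L b2@14:L]
Beat 8 (L): throw ball3 h=3 -> lands@11:R; in-air after throw: [b1@10:L b3@11:R b2@14:L]

Answer: ball1:lands@10:L ball3:lands@11:R ball2:lands@14:L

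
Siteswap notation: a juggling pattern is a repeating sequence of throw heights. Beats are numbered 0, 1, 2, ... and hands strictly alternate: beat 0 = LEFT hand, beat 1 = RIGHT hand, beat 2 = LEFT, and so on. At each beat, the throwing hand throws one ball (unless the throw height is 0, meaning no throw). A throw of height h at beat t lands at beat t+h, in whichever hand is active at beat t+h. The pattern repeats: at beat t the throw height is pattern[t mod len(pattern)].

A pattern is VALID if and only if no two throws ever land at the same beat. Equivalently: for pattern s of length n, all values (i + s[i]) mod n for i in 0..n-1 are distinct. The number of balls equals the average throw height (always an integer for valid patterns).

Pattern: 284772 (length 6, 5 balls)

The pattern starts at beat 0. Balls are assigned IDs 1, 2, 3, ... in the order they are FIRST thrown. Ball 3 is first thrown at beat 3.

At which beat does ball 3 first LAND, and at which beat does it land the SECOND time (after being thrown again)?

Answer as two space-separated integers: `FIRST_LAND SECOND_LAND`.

Beat 0 (L): throw ball1 h=2 -> lands@2:L; in-air after throw: [b1@2:L]
Beat 1 (R): throw ball2 h=8 -> lands@9:R; in-air after throw: [b1@2:L b2@9:R]
Beat 2 (L): throw ball1 h=4 -> lands@6:L; in-air after throw: [b1@6:L b2@9:R]
Beat 3 (R): throw ball3 h=7 -> lands@10:L; in-air after throw: [b1@6:L b2@9:R b3@10:L]
Beat 4 (L): throw ball4 h=7 -> lands@11:R; in-air after throw: [b1@6:L b2@9:R b3@10:L b4@11:R]
Beat 5 (R): throw ball5 h=2 -> lands@7:R; in-air after throw: [b1@6:L b5@7:R b2@9:R b3@10:L b4@11:R]
Beat 6 (L): throw ball1 h=2 -> lands@8:L; in-air after throw: [b5@7:R b1@8:L b2@9:R b3@10:L b4@11:R]
Beat 7 (R): throw ball5 h=8 -> lands@15:R; in-air after throw: [b1@8:L b2@9:R b3@10:L b4@11:R b5@15:R]
Beat 8 (L): throw ball1 h=4 -> lands@12:L; in-air after throw: [b2@9:R b3@10:L b4@11:R b1@12:L b5@15:R]
Beat 9 (R): throw ball2 h=7 -> lands@16:L; in-air after throw: [b3@10:L b4@11:R b1@12:L b5@15:R b2@16:L]
Beat 10 (L): throw ball3 h=7 -> lands@17:R; in-air after throw: [b4@11:R b1@12:L b5@15:R b2@16:L b3@17:R]
Beat 11 (R): throw ball4 h=2 -> lands@13:R; in-air after throw: [b1@12:L b4@13:R b5@15:R b2@16:L b3@17:R]
Beat 12 (L): throw ball1 h=2 -> lands@14:L; in-air after throw: [b4@13:R b1@14:L b5@15:R b2@16:L b3@17:R]
Beat 13 (R): throw ball4 h=8 -> lands@21:R; in-air after throw: [b1@14:L b5@15:R b2@16:L b3@17:R b4@21:R]
Beat 14 (L): throw ball1 h=4 -> lands@18:L; in-air after throw: [b5@15:R b2@16:L b3@17:R b1@18:L b4@21:R]
Beat 15 (R): throw ball5 h=7 -> lands@22:L; in-air after throw: [b2@16:L b3@17:R b1@18:L b4@21:R b5@22:L]
Beat 16 (L): throw ball2 h=7 -> lands@23:R; in-air after throw: [b3@17:R b1@18:L b4@21:R b5@22:L b2@23:R]
Beat 17 (R): throw ball3 h=2 -> lands@19:R; in-air after throw: [b1@18:L b3@19:R b4@21:R b5@22:L b2@23:R]
Ball 3: thrown@3 h=7 -> first land @10; rethrown@10 h=7 -> second land @17

Answer: 10 17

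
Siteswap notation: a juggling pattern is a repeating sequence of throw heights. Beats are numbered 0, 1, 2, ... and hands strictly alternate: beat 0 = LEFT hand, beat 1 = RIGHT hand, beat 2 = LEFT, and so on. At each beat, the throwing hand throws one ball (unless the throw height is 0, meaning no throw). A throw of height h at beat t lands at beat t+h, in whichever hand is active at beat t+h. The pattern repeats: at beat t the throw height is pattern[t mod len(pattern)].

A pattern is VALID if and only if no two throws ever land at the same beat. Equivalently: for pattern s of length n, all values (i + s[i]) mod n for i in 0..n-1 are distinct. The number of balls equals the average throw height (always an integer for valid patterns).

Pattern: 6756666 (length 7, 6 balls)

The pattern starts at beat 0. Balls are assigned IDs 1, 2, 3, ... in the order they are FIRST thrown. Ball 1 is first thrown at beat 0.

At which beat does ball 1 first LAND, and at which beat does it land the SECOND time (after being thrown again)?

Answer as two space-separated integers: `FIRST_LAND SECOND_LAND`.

Answer: 6 12

Derivation:
Beat 0 (L): throw ball1 h=6 -> lands@6:L; in-air after throw: [b1@6:L]
Beat 1 (R): throw ball2 h=7 -> lands@8:L; in-air after throw: [b1@6:L b2@8:L]
Beat 2 (L): throw ball3 h=5 -> lands@7:R; in-air after throw: [b1@6:L b3@7:R b2@8:L]
Beat 3 (R): throw ball4 h=6 -> lands@9:R; in-air after throw: [b1@6:L b3@7:R b2@8:L b4@9:R]
Beat 4 (L): throw ball5 h=6 -> lands@10:L; in-air after throw: [b1@6:L b3@7:R b2@8:L b4@9:R b5@10:L]
Beat 5 (R): throw ball6 h=6 -> lands@11:R; in-air after throw: [b1@6:L b3@7:R b2@8:L b4@9:R b5@10:L b6@11:R]
Beat 6 (L): throw ball1 h=6 -> lands@12:L; in-air after throw: [b3@7:R b2@8:L b4@9:R b5@10:L b6@11:R b1@12:L]
Beat 7 (R): throw ball3 h=6 -> lands@13:R; in-air after throw: [b2@8:L b4@9:R b5@10:L b6@11:R b1@12:L b3@13:R]
Beat 8 (L): throw ball2 h=7 -> lands@15:R; in-air after throw: [b4@9:R b5@10:L b6@11:R b1@12:L b3@13:R b2@15:R]
Beat 9 (R): throw ball4 h=5 -> lands@14:L; in-air after throw: [b5@10:L b6@11:R b1@12:L b3@13:R b4@14:L b2@15:R]
Beat 10 (L): throw ball5 h=6 -> lands@16:L; in-air after throw: [b6@11:R b1@12:L b3@13:R b4@14:L b2@15:R b5@16:L]
Beat 11 (R): throw ball6 h=6 -> lands@17:R; in-air after throw: [b1@12:L b3@13:R b4@14:L b2@15:R b5@16:L b6@17:R]
Beat 12 (L): throw ball1 h=6 -> lands@18:L; in-air after throw: [b3@13:R b4@14:L b2@15:R b5@16:L b6@17:R b1@18:L]
Ball 1: thrown@0 h=6 -> first land @6; rethrown@6 h=6 -> second land @12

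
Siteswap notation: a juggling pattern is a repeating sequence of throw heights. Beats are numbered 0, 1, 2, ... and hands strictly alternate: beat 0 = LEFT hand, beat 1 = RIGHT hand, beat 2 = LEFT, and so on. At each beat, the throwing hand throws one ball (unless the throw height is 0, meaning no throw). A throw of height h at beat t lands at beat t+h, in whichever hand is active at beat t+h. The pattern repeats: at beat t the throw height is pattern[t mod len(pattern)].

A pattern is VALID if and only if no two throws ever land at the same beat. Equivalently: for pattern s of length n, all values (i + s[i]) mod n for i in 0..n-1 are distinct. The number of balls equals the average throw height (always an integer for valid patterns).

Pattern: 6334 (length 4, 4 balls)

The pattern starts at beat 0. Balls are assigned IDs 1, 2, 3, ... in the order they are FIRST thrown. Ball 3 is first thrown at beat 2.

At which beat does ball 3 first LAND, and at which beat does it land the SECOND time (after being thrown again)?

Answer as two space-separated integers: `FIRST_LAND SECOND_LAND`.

Beat 0 (L): throw ball1 h=6 -> lands@6:L; in-air after throw: [b1@6:L]
Beat 1 (R): throw ball2 h=3 -> lands@4:L; in-air after throw: [b2@4:L b1@6:L]
Beat 2 (L): throw ball3 h=3 -> lands@5:R; in-air after throw: [b2@4:L b3@5:R b1@6:L]
Beat 3 (R): throw ball4 h=4 -> lands@7:R; in-air after throw: [b2@4:L b3@5:R b1@6:L b4@7:R]
Beat 4 (L): throw ball2 h=6 -> lands@10:L; in-air after throw: [b3@5:R b1@6:L b4@7:R b2@10:L]
Beat 5 (R): throw ball3 h=3 -> lands@8:L; in-air after throw: [b1@6:L b4@7:R b3@8:L b2@10:L]
Beat 6 (L): throw ball1 h=3 -> lands@9:R; in-air after throw: [b4@7:R b3@8:L b1@9:R b2@10:L]
Beat 7 (R): throw ball4 h=4 -> lands@11:R; in-air after throw: [b3@8:L b1@9:R b2@10:L b4@11:R]
Beat 8 (L): throw ball3 h=6 -> lands@14:L; in-air after throw: [b1@9:R b2@10:L b4@11:R b3@14:L]
Ball 3: thrown@2 h=3 -> first land @5; rethrown@5 h=3 -> second land @8

Answer: 5 8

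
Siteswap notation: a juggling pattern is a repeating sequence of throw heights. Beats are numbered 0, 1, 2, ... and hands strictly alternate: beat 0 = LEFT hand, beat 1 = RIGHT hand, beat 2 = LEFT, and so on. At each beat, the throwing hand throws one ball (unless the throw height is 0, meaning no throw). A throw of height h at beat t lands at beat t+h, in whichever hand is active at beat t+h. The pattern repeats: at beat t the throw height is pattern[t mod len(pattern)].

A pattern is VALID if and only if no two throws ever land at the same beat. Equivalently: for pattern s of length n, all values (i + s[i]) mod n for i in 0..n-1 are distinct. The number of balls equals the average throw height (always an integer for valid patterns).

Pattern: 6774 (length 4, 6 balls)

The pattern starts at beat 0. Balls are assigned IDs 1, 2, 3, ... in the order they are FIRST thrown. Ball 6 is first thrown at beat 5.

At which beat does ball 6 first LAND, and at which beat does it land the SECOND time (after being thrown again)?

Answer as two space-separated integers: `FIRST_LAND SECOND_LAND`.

Answer: 12 18

Derivation:
Beat 0 (L): throw ball1 h=6 -> lands@6:L; in-air after throw: [b1@6:L]
Beat 1 (R): throw ball2 h=7 -> lands@8:L; in-air after throw: [b1@6:L b2@8:L]
Beat 2 (L): throw ball3 h=7 -> lands@9:R; in-air after throw: [b1@6:L b2@8:L b3@9:R]
Beat 3 (R): throw ball4 h=4 -> lands@7:R; in-air after throw: [b1@6:L b4@7:R b2@8:L b3@9:R]
Beat 4 (L): throw ball5 h=6 -> lands@10:L; in-air after throw: [b1@6:L b4@7:R b2@8:L b3@9:R b5@10:L]
Beat 5 (R): throw ball6 h=7 -> lands@12:L; in-air after throw: [b1@6:L b4@7:R b2@8:L b3@9:R b5@10:L b6@12:L]
Beat 6 (L): throw ball1 h=7 -> lands@13:R; in-air after throw: [b4@7:R b2@8:L b3@9:R b5@10:L b6@12:L b1@13:R]
Beat 7 (R): throw ball4 h=4 -> lands@11:R; in-air after throw: [b2@8:L b3@9:R b5@10:L b4@11:R b6@12:L b1@13:R]
Beat 8 (L): throw ball2 h=6 -> lands@14:L; in-air after throw: [b3@9:R b5@10:L b4@11:R b6@12:L b1@13:R b2@14:L]
Beat 9 (R): throw ball3 h=7 -> lands@16:L; in-air after throw: [b5@10:L b4@11:R b6@12:L b1@13:R b2@14:L b3@16:L]
Beat 10 (L): throw ball5 h=7 -> lands@17:R; in-air after throw: [b4@11:R b6@12:L b1@13:R b2@14:L b3@16:L b5@17:R]
Beat 11 (R): throw ball4 h=4 -> lands@15:R; in-air after throw: [b6@12:L b1@13:R b2@14:L b4@15:R b3@16:L b5@17:R]
Beat 12 (L): throw ball6 h=6 -> lands@18:L; in-air after throw: [b1@13:R b2@14:L b4@15:R b3@16:L b5@17:R b6@18:L]
Beat 13 (R): throw ball1 h=7 -> lands@20:L; in-air after throw: [b2@14:L b4@15:R b3@16:L b5@17:R b6@18:L b1@20:L]
Beat 14 (L): throw ball2 h=7 -> lands@21:R; in-air after throw: [b4@15:R b3@16:L b5@17:R b6@18:L b1@20:L b2@21:R]
Beat 15 (R): throw ball4 h=4 -> lands@19:R; in-air after throw: [b3@16:L b5@17:R b6@18:L b4@19:R b1@20:L b2@21:R]
Ball 6: thrown@5 h=7 -> first land @12; rethrown@12 h=6 -> second land @18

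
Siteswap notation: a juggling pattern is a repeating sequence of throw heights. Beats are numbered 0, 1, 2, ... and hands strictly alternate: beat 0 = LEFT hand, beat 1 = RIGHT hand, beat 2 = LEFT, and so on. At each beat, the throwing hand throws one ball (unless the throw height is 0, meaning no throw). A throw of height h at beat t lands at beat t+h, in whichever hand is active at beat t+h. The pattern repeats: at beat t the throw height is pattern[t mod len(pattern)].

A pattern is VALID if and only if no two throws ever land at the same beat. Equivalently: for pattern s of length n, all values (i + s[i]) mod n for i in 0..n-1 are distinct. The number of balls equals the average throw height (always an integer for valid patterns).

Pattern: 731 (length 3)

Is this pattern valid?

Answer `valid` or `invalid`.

Answer: invalid

Derivation:
i=0: (i + s[i]) mod n = (0 + 7) mod 3 = 1
i=1: (i + s[i]) mod n = (1 + 3) mod 3 = 1
i=2: (i + s[i]) mod n = (2 + 1) mod 3 = 0
Residues: [1, 1, 0], distinct: False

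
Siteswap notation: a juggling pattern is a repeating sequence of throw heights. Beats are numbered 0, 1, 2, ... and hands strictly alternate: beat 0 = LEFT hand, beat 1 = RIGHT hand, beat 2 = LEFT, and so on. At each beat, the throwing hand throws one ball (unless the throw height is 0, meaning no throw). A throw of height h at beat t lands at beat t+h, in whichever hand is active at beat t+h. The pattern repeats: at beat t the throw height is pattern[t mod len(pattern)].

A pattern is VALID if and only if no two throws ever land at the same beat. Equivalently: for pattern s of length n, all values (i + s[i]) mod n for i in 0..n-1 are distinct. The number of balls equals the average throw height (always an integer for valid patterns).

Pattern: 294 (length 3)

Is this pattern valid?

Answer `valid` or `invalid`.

Answer: valid

Derivation:
i=0: (i + s[i]) mod n = (0 + 2) mod 3 = 2
i=1: (i + s[i]) mod n = (1 + 9) mod 3 = 1
i=2: (i + s[i]) mod n = (2 + 4) mod 3 = 0
Residues: [2, 1, 0], distinct: True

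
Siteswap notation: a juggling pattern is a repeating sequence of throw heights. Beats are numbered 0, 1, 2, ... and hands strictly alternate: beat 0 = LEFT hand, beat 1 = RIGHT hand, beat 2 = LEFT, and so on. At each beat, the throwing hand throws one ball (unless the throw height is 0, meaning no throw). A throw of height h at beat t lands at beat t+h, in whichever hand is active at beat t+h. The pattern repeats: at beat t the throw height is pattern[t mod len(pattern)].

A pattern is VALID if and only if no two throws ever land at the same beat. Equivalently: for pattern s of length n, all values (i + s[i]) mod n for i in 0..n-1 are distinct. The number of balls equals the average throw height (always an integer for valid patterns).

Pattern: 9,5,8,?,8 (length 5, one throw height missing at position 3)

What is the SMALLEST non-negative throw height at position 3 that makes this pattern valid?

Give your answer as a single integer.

i=0: (0 + 9) mod 5 = 4
i=1: (1 + 5) mod 5 = 1
i=2: (2 + 8) mod 5 = 0
i=3: s[i]=? (unknown)
i=4: (4 + 8) mod 5 = 2
Known residues: [0, 1, 2, 4]; need a permutation of 0..4, so missing residue r = 3
Need (3 + s) mod 5 = 3; smallest s = (3 - 3) mod 5 = 0

Answer: 0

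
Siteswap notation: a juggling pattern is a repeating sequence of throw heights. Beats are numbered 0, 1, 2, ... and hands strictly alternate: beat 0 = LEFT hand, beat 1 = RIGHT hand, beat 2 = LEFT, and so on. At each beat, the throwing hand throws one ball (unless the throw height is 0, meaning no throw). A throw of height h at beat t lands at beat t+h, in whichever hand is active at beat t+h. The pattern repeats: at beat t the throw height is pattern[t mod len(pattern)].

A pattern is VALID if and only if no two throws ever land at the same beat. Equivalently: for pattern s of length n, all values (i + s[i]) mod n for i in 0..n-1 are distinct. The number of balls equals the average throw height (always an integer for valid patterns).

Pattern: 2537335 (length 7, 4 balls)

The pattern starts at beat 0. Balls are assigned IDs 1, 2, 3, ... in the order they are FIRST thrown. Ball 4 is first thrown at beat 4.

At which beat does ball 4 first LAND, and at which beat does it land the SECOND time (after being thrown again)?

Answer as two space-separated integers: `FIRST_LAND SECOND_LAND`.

Beat 0 (L): throw ball1 h=2 -> lands@2:L; in-air after throw: [b1@2:L]
Beat 1 (R): throw ball2 h=5 -> lands@6:L; in-air after throw: [b1@2:L b2@6:L]
Beat 2 (L): throw ball1 h=3 -> lands@5:R; in-air after throw: [b1@5:R b2@6:L]
Beat 3 (R): throw ball3 h=7 -> lands@10:L; in-air after throw: [b1@5:R b2@6:L b3@10:L]
Beat 4 (L): throw ball4 h=3 -> lands@7:R; in-air after throw: [b1@5:R b2@6:L b4@7:R b3@10:L]
Beat 5 (R): throw ball1 h=3 -> lands@8:L; in-air after throw: [b2@6:L b4@7:R b1@8:L b3@10:L]
Beat 6 (L): throw ball2 h=5 -> lands@11:R; in-air after throw: [b4@7:R b1@8:L b3@10:L b2@11:R]
Beat 7 (R): throw ball4 h=2 -> lands@9:R; in-air after throw: [b1@8:L b4@9:R b3@10:L b2@11:R]
Beat 8 (L): throw ball1 h=5 -> lands@13:R; in-air after throw: [b4@9:R b3@10:L b2@11:R b1@13:R]
Beat 9 (R): throw ball4 h=3 -> lands@12:L; in-air after throw: [b3@10:L b2@11:R b4@12:L b1@13:R]
Ball 4: thrown@4 h=3 -> first land @7; rethrown@7 h=2 -> second land @9

Answer: 7 9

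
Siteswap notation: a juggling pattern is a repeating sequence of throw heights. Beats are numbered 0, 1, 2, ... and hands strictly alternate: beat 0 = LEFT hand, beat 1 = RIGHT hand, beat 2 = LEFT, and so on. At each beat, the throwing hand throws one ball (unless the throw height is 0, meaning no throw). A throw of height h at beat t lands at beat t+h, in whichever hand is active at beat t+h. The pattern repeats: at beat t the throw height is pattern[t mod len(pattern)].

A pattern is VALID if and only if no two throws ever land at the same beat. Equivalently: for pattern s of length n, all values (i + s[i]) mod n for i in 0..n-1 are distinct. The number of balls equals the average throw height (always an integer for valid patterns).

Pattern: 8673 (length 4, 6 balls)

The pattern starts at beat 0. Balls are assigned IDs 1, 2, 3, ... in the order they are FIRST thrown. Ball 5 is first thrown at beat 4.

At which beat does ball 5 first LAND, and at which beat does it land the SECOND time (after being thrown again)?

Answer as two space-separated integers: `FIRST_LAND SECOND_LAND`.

Answer: 12 20

Derivation:
Beat 0 (L): throw ball1 h=8 -> lands@8:L; in-air after throw: [b1@8:L]
Beat 1 (R): throw ball2 h=6 -> lands@7:R; in-air after throw: [b2@7:R b1@8:L]
Beat 2 (L): throw ball3 h=7 -> lands@9:R; in-air after throw: [b2@7:R b1@8:L b3@9:R]
Beat 3 (R): throw ball4 h=3 -> lands@6:L; in-air after throw: [b4@6:L b2@7:R b1@8:L b3@9:R]
Beat 4 (L): throw ball5 h=8 -> lands@12:L; in-air after throw: [b4@6:L b2@7:R b1@8:L b3@9:R b5@12:L]
Beat 5 (R): throw ball6 h=6 -> lands@11:R; in-air after throw: [b4@6:L b2@7:R b1@8:L b3@9:R b6@11:R b5@12:L]
Beat 6 (L): throw ball4 h=7 -> lands@13:R; in-air after throw: [b2@7:R b1@8:L b3@9:R b6@11:R b5@12:L b4@13:R]
Beat 7 (R): throw ball2 h=3 -> lands@10:L; in-air after throw: [b1@8:L b3@9:R b2@10:L b6@11:R b5@12:L b4@13:R]
Beat 8 (L): throw ball1 h=8 -> lands@16:L; in-air after throw: [b3@9:R b2@10:L b6@11:R b5@12:L b4@13:R b1@16:L]
Beat 9 (R): throw ball3 h=6 -> lands@15:R; in-air after throw: [b2@10:L b6@11:R b5@12:L b4@13:R b3@15:R b1@16:L]
Beat 10 (L): throw ball2 h=7 -> lands@17:R; in-air after throw: [b6@11:R b5@12:L b4@13:R b3@15:R b1@16:L b2@17:R]
Beat 11 (R): throw ball6 h=3 -> lands@14:L; in-air after throw: [b5@12:L b4@13:R b6@14:L b3@15:R b1@16:L b2@17:R]
Beat 12 (L): throw ball5 h=8 -> lands@20:L; in-air after throw: [b4@13:R b6@14:L b3@15:R b1@16:L b2@17:R b5@20:L]
Beat 13 (R): throw ball4 h=6 -> lands@19:R; in-air after throw: [b6@14:L b3@15:R b1@16:L b2@17:R b4@19:R b5@20:L]
Beat 14 (L): throw ball6 h=7 -> lands@21:R; in-air after throw: [b3@15:R b1@16:L b2@17:R b4@19:R b5@20:L b6@21:R]
Beat 15 (R): throw ball3 h=3 -> lands@18:L; in-air after throw: [b1@16:L b2@17:R b3@18:L b4@19:R b5@20:L b6@21:R]
Beat 16 (L): throw ball1 h=8 -> lands@24:L; in-air after throw: [b2@17:R b3@18:L b4@19:R b5@20:L b6@21:R b1@24:L]
Beat 17 (R): throw ball2 h=6 -> lands@23:R; in-air after throw: [b3@18:L b4@19:R b5@20:L b6@21:R b2@23:R b1@24:L]
Beat 18 (L): throw ball3 h=7 -> lands@25:R; in-air after throw: [b4@19:R b5@20:L b6@21:R b2@23:R b1@24:L b3@25:R]
Beat 19 (R): throw ball4 h=3 -> lands@22:L; in-air after throw: [b5@20:L b6@21:R b4@22:L b2@23:R b1@24:L b3@25:R]
Beat 20 (L): throw ball5 h=8 -> lands@28:L; in-air after throw: [b6@21:R b4@22:L b2@23:R b1@24:L b3@25:R b5@28:L]
Ball 5: thrown@4 h=8 -> first land @12; rethrown@12 h=8 -> second land @20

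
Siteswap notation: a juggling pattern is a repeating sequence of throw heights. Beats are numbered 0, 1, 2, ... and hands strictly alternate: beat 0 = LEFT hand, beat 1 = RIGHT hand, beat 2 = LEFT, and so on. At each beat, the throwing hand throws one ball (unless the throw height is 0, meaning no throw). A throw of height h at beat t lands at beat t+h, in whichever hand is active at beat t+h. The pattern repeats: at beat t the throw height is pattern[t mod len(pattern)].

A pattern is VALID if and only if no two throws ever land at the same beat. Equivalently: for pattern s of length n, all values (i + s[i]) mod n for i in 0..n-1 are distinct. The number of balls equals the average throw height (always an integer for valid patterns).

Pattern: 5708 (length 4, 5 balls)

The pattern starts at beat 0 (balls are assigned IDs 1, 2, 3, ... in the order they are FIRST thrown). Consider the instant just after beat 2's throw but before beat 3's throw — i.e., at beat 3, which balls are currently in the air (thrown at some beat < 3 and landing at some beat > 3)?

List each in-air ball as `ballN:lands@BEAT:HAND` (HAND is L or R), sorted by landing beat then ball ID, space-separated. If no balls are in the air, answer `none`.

Beat 0 (L): throw ball1 h=5 -> lands@5:R; in-air after throw: [b1@5:R]
Beat 1 (R): throw ball2 h=7 -> lands@8:L; in-air after throw: [b1@5:R b2@8:L]
Beat 3 (R): throw ball3 h=8 -> lands@11:R; in-air after throw: [b1@5:R b2@8:L b3@11:R]

Answer: ball1:lands@5:R ball2:lands@8:L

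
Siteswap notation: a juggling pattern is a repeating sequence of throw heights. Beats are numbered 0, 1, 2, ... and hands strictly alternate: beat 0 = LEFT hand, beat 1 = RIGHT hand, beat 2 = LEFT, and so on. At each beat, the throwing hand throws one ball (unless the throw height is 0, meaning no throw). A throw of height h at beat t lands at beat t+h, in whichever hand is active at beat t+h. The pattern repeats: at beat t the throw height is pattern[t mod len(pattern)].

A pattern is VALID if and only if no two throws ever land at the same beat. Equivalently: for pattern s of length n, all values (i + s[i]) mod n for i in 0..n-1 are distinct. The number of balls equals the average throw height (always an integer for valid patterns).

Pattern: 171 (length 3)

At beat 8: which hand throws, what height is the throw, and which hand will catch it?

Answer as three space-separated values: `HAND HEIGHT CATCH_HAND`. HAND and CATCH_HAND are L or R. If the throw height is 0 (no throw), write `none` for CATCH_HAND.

Answer: L 1 R

Derivation:
Beat 8: 8 mod 2 = 0, so hand = L
Throw height = pattern[8 mod 3] = pattern[2] = 1
Lands at beat 8+1=9, 9 mod 2 = 1, so catch hand = R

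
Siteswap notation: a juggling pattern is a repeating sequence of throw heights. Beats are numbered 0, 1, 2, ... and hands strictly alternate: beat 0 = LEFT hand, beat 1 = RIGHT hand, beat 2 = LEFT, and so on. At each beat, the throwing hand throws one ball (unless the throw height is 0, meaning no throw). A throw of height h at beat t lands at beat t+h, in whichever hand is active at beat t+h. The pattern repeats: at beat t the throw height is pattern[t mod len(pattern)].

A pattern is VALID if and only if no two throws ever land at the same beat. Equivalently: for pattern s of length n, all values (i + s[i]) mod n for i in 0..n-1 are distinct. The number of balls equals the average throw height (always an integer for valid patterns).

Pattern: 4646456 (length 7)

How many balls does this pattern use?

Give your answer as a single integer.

Answer: 5

Derivation:
Pattern = [4, 6, 4, 6, 4, 5, 6], length n = 7
  position 0: throw height = 4, running sum = 4
  position 1: throw height = 6, running sum = 10
  position 2: throw height = 4, running sum = 14
  position 3: throw height = 6, running sum = 20
  position 4: throw height = 4, running sum = 24
  position 5: throw height = 5, running sum = 29
  position 6: throw height = 6, running sum = 35
Total sum = 35; balls = sum / n = 35 / 7 = 5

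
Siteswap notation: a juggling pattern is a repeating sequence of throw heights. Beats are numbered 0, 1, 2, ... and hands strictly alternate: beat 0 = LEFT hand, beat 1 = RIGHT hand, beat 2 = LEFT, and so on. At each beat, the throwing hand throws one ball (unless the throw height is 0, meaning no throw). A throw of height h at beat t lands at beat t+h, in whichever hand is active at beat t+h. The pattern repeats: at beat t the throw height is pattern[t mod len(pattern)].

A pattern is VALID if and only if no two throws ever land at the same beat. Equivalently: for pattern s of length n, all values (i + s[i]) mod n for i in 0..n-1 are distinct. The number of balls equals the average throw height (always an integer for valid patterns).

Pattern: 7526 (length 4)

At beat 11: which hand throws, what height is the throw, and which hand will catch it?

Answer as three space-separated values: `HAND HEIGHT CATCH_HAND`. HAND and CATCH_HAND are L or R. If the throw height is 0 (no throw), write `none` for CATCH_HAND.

Answer: R 6 R

Derivation:
Beat 11: 11 mod 2 = 1, so hand = R
Throw height = pattern[11 mod 4] = pattern[3] = 6
Lands at beat 11+6=17, 17 mod 2 = 1, so catch hand = R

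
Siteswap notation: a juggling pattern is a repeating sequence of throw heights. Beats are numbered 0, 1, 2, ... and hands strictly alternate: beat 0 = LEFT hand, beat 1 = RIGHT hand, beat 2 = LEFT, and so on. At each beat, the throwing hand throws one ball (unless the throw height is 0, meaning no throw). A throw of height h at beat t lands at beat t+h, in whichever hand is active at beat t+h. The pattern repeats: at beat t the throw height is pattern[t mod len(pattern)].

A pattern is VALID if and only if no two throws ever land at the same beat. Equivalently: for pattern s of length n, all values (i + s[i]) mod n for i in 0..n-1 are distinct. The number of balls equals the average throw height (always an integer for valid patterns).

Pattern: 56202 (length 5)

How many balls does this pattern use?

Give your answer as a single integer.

Answer: 3

Derivation:
Pattern = [5, 6, 2, 0, 2], length n = 5
  position 0: throw height = 5, running sum = 5
  position 1: throw height = 6, running sum = 11
  position 2: throw height = 2, running sum = 13
  position 3: throw height = 0, running sum = 13
  position 4: throw height = 2, running sum = 15
Total sum = 15; balls = sum / n = 15 / 5 = 3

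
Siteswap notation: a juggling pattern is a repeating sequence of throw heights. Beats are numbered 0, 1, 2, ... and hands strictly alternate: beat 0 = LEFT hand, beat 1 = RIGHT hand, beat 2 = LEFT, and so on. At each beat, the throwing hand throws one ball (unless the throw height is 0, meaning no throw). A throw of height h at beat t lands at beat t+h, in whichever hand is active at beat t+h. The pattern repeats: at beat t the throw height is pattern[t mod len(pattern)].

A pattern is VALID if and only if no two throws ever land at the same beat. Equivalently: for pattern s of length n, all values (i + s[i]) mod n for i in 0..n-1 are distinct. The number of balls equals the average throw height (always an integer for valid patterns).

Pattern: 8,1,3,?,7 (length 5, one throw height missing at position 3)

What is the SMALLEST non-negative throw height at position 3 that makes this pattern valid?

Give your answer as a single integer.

i=0: (0 + 8) mod 5 = 3
i=1: (1 + 1) mod 5 = 2
i=2: (2 + 3) mod 5 = 0
i=3: s[i]=? (unknown)
i=4: (4 + 7) mod 5 = 1
Known residues: [0, 1, 2, 3]; need a permutation of 0..4, so missing residue r = 4
Need (3 + s) mod 5 = 4; smallest s = (4 - 3) mod 5 = 1

Answer: 1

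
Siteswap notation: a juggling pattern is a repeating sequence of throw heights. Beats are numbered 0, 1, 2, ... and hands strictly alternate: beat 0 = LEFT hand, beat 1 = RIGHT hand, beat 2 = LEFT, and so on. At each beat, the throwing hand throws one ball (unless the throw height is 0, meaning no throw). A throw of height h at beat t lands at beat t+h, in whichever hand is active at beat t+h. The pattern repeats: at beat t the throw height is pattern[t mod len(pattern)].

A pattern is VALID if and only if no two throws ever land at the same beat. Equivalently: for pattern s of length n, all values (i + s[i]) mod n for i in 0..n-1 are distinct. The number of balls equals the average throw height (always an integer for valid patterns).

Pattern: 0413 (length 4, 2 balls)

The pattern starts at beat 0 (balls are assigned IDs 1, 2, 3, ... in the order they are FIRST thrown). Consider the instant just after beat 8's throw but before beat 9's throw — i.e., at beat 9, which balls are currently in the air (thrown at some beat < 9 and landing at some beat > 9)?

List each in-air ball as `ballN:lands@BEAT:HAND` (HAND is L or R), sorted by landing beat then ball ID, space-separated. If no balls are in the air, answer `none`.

Beat 1 (R): throw ball1 h=4 -> lands@5:R; in-air after throw: [b1@5:R]
Beat 2 (L): throw ball2 h=1 -> lands@3:R; in-air after throw: [b2@3:R b1@5:R]
Beat 3 (R): throw ball2 h=3 -> lands@6:L; in-air after throw: [b1@5:R b2@6:L]
Beat 5 (R): throw ball1 h=4 -> lands@9:R; in-air after throw: [b2@6:L b1@9:R]
Beat 6 (L): throw ball2 h=1 -> lands@7:R; in-air after throw: [b2@7:R b1@9:R]
Beat 7 (R): throw ball2 h=3 -> lands@10:L; in-air after throw: [b1@9:R b2@10:L]
Beat 9 (R): throw ball1 h=4 -> lands@13:R; in-air after throw: [b2@10:L b1@13:R]

Answer: ball2:lands@10:L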